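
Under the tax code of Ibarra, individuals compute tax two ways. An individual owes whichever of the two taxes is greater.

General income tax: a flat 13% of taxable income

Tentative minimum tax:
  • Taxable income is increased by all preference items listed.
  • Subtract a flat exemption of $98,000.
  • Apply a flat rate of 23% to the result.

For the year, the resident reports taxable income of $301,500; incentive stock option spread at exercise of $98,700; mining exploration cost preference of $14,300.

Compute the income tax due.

Tentative minimum tax:
  Adjusted income: $301,500 + $98,700 + $14,300 = $414,500
  Less exemption $98,000 → base $316,500
  $316,500 × 23% = $72,795

General income tax:
  $301,500 × 13% = $39,195

$72,795 > $39,195, so the tentative minimum tax is the binding amount.

$72,795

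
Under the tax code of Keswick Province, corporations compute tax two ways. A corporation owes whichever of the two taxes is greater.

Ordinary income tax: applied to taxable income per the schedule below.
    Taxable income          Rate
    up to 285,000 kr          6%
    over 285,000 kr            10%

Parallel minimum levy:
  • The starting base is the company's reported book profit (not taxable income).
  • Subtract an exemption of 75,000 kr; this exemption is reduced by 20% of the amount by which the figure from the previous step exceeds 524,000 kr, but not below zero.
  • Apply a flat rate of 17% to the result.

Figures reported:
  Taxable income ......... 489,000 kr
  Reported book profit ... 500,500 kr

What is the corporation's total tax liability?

Ordinary income tax:
  285,000 kr × 6% = 17,100 kr
  204,000 kr × 10% = 20,400 kr
  → 37,500 kr

Parallel minimum levy:
  Base (reported book profit): 500,500 kr
  Exemption: 500,500 kr ≤ 524,000 kr, so full 75,000 kr applies
  Base: 500,500 kr − 75,000 kr = 425,500 kr
  425,500 kr × 17% = 72,335 kr

72,335 kr > 37,500 kr, so the parallel minimum levy is the binding amount.

72,335 kr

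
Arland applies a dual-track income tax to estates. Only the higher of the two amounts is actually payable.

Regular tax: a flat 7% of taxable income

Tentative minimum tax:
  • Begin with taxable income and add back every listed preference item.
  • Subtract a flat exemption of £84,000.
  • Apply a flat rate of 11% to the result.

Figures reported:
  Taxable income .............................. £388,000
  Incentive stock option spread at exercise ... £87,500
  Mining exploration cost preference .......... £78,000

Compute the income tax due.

Tentative minimum tax:
  Adjusted income: £388,000 + £87,500 + £78,000 = £553,500
  Less exemption £84,000 → base £469,500
  £469,500 × 11% = £51,645

Regular tax:
  £388,000 × 7% = £27,160

£51,645 > £27,160, so the tentative minimum tax is the binding amount.

£51,645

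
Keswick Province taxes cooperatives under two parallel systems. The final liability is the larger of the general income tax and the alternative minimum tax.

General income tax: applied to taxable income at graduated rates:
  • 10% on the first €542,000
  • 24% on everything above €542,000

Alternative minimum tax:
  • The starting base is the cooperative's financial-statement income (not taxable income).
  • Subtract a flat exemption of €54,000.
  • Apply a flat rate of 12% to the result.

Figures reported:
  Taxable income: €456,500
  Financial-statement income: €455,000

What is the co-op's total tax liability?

General income tax:
  €456,500 × 10% = €45,650

Alternative minimum tax:
  Base (financial-statement income): €455,000
  Less exemption €54,000 → base €401,000
  €401,000 × 12% = €48,120

€48,120 > €45,650, so the alternative minimum tax is the binding amount.

€48,120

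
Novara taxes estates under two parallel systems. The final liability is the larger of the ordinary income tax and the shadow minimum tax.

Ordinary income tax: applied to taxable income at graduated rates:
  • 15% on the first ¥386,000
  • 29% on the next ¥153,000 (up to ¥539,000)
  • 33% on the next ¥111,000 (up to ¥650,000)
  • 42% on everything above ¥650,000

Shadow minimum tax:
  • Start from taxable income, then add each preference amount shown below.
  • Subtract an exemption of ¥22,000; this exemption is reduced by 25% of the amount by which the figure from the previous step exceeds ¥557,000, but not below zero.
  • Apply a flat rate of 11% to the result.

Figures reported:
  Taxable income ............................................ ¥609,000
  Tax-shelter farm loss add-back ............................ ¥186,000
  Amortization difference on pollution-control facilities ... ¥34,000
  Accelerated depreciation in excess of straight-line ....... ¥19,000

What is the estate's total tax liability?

¥125,370

Shadow minimum tax:
  Adjusted income: ¥609,000 + ¥186,000 + ¥34,000 + ¥19,000 = ¥848,000
  Exemption: 25% × (¥848,000 − ¥557,000) = ¥72,750 ≥ ¥22,000, so the exemption is fully phased out
  Base: ¥848,000 − ¥0 = ¥848,000
  ¥848,000 × 11% = ¥93,280

Ordinary income tax:
  ¥386,000 × 15% = ¥57,900
  ¥153,000 × 29% = ¥44,370
  ¥70,000 × 33% = ¥23,100
  → ¥125,370

¥125,370 > ¥93,280, so the ordinary income tax governs.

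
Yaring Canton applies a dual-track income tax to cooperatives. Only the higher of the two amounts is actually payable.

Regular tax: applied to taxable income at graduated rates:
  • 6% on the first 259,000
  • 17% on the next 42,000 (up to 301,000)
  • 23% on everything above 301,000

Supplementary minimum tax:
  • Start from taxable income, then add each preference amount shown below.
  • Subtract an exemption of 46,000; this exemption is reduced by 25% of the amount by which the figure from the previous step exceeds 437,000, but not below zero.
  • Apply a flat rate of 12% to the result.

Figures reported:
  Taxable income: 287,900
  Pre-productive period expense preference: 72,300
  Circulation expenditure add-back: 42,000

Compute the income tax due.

Supplementary minimum tax:
  Adjusted income: 287,900 + 72,300 + 42,000 = 402,200
  Exemption: 402,200 ≤ 437,000, so full 46,000 applies
  Base: 402,200 − 46,000 = 356,200
  356,200 × 12% = 42,744

Regular tax:
  259,000 × 6% = 15,540
  28,900 × 17% = 4,913
  → 20,453

42,744 > 20,453, so the supplementary minimum tax is the binding amount.

42,744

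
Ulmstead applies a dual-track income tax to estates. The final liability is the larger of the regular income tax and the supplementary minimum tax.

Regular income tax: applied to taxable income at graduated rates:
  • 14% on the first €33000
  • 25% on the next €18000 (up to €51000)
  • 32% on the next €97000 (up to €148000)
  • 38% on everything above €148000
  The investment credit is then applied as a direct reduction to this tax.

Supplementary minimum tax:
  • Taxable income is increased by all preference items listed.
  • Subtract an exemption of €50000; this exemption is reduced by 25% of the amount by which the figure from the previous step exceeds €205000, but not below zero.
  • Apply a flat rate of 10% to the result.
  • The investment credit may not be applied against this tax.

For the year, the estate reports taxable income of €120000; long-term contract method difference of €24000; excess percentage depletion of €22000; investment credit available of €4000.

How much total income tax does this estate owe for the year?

€27200

Regular income tax:
  €33000 × 14% = €4620
  €18000 × 25% = €4500
  €69000 × 32% = €22080
  → €31200
  Less investment credit €4000 → €27200

Supplementary minimum tax:
  Adjusted income: €120000 + €24000 + €22000 = €166000
  Exemption: €166000 ≤ €205000, so full €50000 applies
  Base: €166000 − €50000 = €116000
  €116000 × 10% = €11600

€27200 > €11600, so the regular income tax governs.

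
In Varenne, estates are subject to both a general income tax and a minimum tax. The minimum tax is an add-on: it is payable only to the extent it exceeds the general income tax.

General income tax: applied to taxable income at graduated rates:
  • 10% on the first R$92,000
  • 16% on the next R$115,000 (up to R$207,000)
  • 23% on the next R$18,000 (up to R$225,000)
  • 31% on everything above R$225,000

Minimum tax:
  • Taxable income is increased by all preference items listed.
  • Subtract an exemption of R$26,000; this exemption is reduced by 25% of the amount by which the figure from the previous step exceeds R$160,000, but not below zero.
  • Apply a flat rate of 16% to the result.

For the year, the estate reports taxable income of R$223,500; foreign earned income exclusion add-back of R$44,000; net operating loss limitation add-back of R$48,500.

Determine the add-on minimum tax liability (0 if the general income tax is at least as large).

R$19,165

General income tax:
  R$92,000 × 10% = R$9,200
  R$115,000 × 16% = R$18,400
  R$16,500 × 23% = R$3,795
  → R$31,395

Minimum tax:
  Adjusted income: R$223,500 + R$44,000 + R$48,500 = R$316,000
  Exemption: 25% × (R$316,000 − R$160,000) = R$39,000 ≥ R$26,000, so the exemption is fully phased out
  Base: R$316,000 − R$0 = R$316,000
  R$316,000 × 16% = R$50,560

Excess of minimum tax over general income tax: R$50,560 − R$31,395 = R$19,165.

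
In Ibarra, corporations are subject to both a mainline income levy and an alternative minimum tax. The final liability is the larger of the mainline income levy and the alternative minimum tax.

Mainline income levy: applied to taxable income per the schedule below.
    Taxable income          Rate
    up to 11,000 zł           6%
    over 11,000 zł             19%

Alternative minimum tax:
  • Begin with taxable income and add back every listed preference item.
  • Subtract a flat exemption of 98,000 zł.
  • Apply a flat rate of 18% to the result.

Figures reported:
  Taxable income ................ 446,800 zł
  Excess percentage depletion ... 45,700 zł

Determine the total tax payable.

Alternative minimum tax:
  Adjusted income: 446,800 zł + 45,700 zł = 492,500 zł
  Less exemption 98,000 zł → base 394,500 zł
  394,500 zł × 18% = 71,010 zł

Mainline income levy:
  11,000 zł × 6% = 660 zł
  435,800 zł × 19% = 82,802 zł
  → 83,462 zł

83,462 zł > 71,010 zł, so the mainline income levy governs.

83,462 zł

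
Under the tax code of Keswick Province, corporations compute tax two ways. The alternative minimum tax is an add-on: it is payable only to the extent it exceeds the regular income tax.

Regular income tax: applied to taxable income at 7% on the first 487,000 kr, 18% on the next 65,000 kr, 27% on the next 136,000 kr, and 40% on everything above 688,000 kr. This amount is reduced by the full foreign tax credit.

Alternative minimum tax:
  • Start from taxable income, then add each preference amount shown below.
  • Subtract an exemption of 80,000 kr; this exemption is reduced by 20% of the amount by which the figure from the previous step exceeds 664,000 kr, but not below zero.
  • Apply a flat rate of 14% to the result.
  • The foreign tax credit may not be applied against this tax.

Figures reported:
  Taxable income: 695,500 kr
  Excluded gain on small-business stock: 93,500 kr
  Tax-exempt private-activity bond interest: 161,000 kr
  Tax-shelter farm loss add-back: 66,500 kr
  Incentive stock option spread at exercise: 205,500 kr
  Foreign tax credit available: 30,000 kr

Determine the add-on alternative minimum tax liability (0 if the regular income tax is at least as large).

Alternative minimum tax:
  Adjusted income: 695,500 kr + 93,500 kr + 161,000 kr + 66,500 kr + 205,500 kr = 1,222,000 kr
  Exemption: 20% × (1,222,000 kr − 664,000 kr) = 111,600 kr ≥ 80,000 kr, so the exemption is fully phased out
  Base: 1,222,000 kr − 0 kr = 1,222,000 kr
  1,222,000 kr × 14% = 171,080 kr

Regular income tax:
  487,000 kr × 7% = 34,090 kr
  65,000 kr × 18% = 11,700 kr
  136,000 kr × 27% = 36,720 kr
  7,500 kr × 40% = 3,000 kr
  → 85,510 kr
  Less foreign tax credit 30,000 kr → 55,510 kr

Excess of alternative minimum tax over regular income tax: 171,080 kr − 55,510 kr = 115,570 kr.

115,570 kr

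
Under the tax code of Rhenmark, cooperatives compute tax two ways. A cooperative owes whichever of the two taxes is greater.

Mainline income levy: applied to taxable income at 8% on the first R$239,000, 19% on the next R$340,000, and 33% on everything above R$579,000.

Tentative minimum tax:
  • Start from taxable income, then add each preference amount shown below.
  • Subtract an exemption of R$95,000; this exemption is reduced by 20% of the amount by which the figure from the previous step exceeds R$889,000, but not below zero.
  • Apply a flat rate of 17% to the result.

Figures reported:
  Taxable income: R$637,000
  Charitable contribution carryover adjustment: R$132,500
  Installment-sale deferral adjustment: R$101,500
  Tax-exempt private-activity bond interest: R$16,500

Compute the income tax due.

R$134,725

Mainline income levy:
  R$239,000 × 8% = R$19,120
  R$340,000 × 19% = R$64,600
  R$58,000 × 33% = R$19,140
  → R$102,860

Tentative minimum tax:
  Adjusted income: R$637,000 + R$132,500 + R$101,500 + R$16,500 = R$887,500
  Exemption: R$887,500 ≤ R$889,000, so full R$95,000 applies
  Base: R$887,500 − R$95,000 = R$792,500
  R$792,500 × 17% = R$134,725

R$134,725 > R$102,860, so the tentative minimum tax is the binding amount.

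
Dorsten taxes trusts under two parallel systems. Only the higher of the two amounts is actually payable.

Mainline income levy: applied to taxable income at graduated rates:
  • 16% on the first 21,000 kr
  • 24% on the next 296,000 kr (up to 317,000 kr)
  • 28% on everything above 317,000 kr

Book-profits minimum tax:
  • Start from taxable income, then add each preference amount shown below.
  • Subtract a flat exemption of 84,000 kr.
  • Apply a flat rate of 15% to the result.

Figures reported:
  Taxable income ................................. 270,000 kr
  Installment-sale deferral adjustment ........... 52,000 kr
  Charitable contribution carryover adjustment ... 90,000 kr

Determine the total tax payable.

63,120 kr

Mainline income levy:
  21,000 kr × 16% = 3,360 kr
  249,000 kr × 24% = 59,760 kr
  → 63,120 kr

Book-profits minimum tax:
  Adjusted income: 270,000 kr + 52,000 kr + 90,000 kr = 412,000 kr
  Less exemption 84,000 kr → base 328,000 kr
  328,000 kr × 15% = 49,200 kr

63,120 kr > 49,200 kr, so the mainline income levy governs.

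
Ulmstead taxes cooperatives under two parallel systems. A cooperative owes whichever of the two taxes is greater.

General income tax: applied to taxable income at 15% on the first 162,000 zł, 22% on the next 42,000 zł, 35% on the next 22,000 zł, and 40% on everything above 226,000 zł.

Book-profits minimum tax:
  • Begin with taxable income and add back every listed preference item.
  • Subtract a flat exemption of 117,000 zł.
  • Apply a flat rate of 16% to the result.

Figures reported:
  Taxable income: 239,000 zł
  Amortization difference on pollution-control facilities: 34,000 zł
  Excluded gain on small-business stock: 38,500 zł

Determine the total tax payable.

General income tax:
  162,000 zł × 15% = 24,300 zł
  42,000 zł × 22% = 9,240 zł
  22,000 zł × 35% = 7,700 zł
  13,000 zł × 40% = 5,200 zł
  → 46,440 zł

Book-profits minimum tax:
  Adjusted income: 239,000 zł + 34,000 zł + 38,500 zł = 311,500 zł
  Less exemption 117,000 zł → base 194,500 zł
  194,500 zł × 16% = 31,120 zł

46,440 zł > 31,120 zł, so the general income tax governs.

46,440 zł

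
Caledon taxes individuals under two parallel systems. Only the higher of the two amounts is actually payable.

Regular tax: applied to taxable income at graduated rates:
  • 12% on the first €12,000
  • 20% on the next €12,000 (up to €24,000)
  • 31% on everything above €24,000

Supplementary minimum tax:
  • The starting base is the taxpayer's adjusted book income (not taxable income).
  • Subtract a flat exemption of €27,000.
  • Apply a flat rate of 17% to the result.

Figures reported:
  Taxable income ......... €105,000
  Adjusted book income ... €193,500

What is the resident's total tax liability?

Regular tax:
  €12,000 × 12% = €1,440
  €12,000 × 20% = €2,400
  €81,000 × 31% = €25,110
  → €28,950

Supplementary minimum tax:
  Base (adjusted book income): €193,500
  Less exemption €27,000 → base €166,500
  €166,500 × 17% = €28,305

€28,950 > €28,305, so the regular tax governs.

€28,950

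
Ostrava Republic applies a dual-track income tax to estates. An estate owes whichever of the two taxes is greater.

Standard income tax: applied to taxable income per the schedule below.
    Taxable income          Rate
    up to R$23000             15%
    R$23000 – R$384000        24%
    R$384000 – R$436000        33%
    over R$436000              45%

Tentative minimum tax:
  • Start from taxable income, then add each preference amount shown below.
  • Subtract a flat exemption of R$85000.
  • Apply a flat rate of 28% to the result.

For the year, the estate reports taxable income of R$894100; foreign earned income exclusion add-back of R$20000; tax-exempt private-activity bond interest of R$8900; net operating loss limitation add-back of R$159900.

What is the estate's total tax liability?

Tentative minimum tax:
  Adjusted income: R$894100 + R$20000 + R$8900 + R$159900 = R$1082900
  Less exemption R$85000 → base R$997900
  R$997900 × 28% = R$279412

Standard income tax:
  R$23000 × 15% = R$3450
  R$361000 × 24% = R$86640
  R$52000 × 33% = R$17160
  R$458100 × 45% = R$206145
  → R$313395

R$313395 > R$279412, so the standard income tax governs.

R$313395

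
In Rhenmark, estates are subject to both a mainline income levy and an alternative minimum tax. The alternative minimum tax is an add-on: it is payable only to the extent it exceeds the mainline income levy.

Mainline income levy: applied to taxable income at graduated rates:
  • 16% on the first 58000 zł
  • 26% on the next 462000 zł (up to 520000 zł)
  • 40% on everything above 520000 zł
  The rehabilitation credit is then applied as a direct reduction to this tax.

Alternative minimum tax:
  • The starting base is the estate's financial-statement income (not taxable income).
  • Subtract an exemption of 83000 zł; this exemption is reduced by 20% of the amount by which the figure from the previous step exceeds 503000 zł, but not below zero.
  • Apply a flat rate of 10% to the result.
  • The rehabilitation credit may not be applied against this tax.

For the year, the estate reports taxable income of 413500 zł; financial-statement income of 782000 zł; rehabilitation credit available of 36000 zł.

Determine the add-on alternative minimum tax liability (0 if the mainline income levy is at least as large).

Mainline income levy:
  58000 zł × 16% = 9280 zł
  355500 zł × 26% = 92430 zł
  → 101710 zł
  Less rehabilitation credit 36000 zł → 65710 zł

Alternative minimum tax:
  Base (financial-statement income): 782000 zł
  Exemption: 83000 zł − 20% × (782000 zł − 503000 zł) = 83000 zł − 55800 zł = 27200 zł
  Base: 782000 zł − 27200 zł = 754800 zł
  754800 zł × 10% = 75480 zł

Excess of alternative minimum tax over mainline income levy: 75480 zł − 65710 zł = 9770 zł.

9770 zł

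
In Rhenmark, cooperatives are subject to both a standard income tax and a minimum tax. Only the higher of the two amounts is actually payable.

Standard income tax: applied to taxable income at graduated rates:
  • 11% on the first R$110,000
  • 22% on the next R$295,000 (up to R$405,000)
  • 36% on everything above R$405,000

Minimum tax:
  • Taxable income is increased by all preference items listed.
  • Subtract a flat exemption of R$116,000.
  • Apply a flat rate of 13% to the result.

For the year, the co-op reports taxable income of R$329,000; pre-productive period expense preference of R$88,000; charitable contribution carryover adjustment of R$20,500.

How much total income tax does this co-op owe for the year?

R$60,280

Minimum tax:
  Adjusted income: R$329,000 + R$88,000 + R$20,500 = R$437,500
  Less exemption R$116,000 → base R$321,500
  R$321,500 × 13% = R$41,795

Standard income tax:
  R$110,000 × 11% = R$12,100
  R$219,000 × 22% = R$48,180
  → R$60,280

R$60,280 > R$41,795, so the standard income tax governs.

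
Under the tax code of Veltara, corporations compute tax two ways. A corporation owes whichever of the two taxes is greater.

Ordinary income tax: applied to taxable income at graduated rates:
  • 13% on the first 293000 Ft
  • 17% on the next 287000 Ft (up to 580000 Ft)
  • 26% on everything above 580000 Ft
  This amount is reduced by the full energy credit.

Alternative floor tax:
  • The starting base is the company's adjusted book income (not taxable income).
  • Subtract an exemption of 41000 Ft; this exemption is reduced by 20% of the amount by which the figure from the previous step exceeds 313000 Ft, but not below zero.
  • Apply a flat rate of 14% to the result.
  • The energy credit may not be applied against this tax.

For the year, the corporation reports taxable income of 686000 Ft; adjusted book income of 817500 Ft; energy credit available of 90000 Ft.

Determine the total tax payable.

Alternative floor tax:
  Base (adjusted book income): 817500 Ft
  Exemption: 20% × (817500 Ft − 313000 Ft) = 100900 Ft ≥ 41000 Ft, so the exemption is fully phased out
  Base: 817500 Ft − 0 Ft = 817500 Ft
  817500 Ft × 14% = 114450 Ft

Ordinary income tax:
  293000 Ft × 13% = 38090 Ft
  287000 Ft × 17% = 48790 Ft
  106000 Ft × 26% = 27560 Ft
  → 114440 Ft
  Less energy credit 90000 Ft → 24440 Ft

114450 Ft > 24440 Ft, so the alternative floor tax is the binding amount.

114450 Ft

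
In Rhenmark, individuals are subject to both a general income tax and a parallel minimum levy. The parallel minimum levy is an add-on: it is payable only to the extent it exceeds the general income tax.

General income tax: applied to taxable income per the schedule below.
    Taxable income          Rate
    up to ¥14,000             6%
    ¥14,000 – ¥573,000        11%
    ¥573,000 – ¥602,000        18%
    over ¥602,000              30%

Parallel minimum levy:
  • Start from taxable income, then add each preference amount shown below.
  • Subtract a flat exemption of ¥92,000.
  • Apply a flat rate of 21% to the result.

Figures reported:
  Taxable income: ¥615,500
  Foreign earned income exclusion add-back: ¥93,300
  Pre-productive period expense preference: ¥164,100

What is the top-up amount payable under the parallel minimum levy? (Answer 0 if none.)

¥92,389

General income tax:
  ¥14,000 × 6% = ¥840
  ¥559,000 × 11% = ¥61,490
  ¥29,000 × 18% = ¥5,220
  ¥13,500 × 30% = ¥4,050
  → ¥71,600

Parallel minimum levy:
  Adjusted income: ¥615,500 + ¥93,300 + ¥164,100 = ¥872,900
  Less exemption ¥92,000 → base ¥780,900
  ¥780,900 × 21% = ¥163,989

Excess of parallel minimum levy over general income tax: ¥163,989 − ¥71,600 = ¥92,389.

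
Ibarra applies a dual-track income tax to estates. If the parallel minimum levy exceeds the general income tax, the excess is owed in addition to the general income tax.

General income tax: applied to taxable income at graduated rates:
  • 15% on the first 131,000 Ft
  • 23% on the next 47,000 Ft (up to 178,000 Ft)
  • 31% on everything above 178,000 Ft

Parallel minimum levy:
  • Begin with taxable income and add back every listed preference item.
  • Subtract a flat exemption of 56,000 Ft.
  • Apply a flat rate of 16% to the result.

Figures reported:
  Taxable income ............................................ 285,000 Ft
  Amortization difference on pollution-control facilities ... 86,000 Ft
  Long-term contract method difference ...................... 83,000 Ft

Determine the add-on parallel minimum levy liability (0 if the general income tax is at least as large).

50 Ft

Parallel minimum levy:
  Adjusted income: 285,000 Ft + 86,000 Ft + 83,000 Ft = 454,000 Ft
  Less exemption 56,000 Ft → base 398,000 Ft
  398,000 Ft × 16% = 63,680 Ft

General income tax:
  131,000 Ft × 15% = 19,650 Ft
  47,000 Ft × 23% = 10,810 Ft
  107,000 Ft × 31% = 33,170 Ft
  → 63,630 Ft

Excess of parallel minimum levy over general income tax: 63,680 Ft − 63,630 Ft = 50 Ft.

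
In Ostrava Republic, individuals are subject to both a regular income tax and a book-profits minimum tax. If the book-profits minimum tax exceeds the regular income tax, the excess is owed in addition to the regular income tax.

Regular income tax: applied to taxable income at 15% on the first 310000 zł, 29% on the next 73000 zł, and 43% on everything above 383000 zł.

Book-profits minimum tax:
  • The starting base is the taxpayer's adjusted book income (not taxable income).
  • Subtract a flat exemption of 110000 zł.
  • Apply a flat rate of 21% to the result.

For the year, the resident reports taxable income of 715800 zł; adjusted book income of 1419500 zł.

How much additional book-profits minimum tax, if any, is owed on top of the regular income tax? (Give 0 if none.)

Regular income tax:
  310000 zł × 15% = 46500 zł
  73000 zł × 29% = 21170 zł
  332800 zł × 43% = 143104 zł
  → 210774 zł

Book-profits minimum tax:
  Base (adjusted book income): 1419500 zł
  Less exemption 110000 zł → base 1309500 zł
  1309500 zł × 21% = 274995 zł

Excess of book-profits minimum tax over regular income tax: 274995 zł − 210774 zł = 64221 zł.

64221 zł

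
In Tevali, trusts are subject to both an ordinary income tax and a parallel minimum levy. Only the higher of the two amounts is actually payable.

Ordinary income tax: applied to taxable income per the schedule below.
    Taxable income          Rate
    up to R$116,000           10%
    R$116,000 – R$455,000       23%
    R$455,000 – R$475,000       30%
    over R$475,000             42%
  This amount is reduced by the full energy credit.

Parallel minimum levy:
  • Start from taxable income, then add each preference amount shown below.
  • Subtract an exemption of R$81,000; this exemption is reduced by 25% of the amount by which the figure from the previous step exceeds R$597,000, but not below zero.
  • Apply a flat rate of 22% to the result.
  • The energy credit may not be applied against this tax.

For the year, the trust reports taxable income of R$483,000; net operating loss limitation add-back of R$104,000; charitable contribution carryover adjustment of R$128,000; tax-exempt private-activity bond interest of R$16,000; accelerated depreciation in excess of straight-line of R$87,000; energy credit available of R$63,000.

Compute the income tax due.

R$174,295

Ordinary income tax:
  R$116,000 × 10% = R$11,600
  R$339,000 × 23% = R$77,970
  R$20,000 × 30% = R$6,000
  R$8,000 × 42% = R$3,360
  → R$98,930
  Less energy credit R$63,000 → R$35,930

Parallel minimum levy:
  Adjusted income: R$483,000 + R$104,000 + R$128,000 + R$16,000 + R$87,000 = R$818,000
  Exemption: R$81,000 − 25% × (R$818,000 − R$597,000) = R$81,000 − R$55,250 = R$25,750
  Base: R$818,000 − R$25,750 = R$792,250
  R$792,250 × 22% = R$174,295

R$174,295 > R$35,930, so the parallel minimum levy is the binding amount.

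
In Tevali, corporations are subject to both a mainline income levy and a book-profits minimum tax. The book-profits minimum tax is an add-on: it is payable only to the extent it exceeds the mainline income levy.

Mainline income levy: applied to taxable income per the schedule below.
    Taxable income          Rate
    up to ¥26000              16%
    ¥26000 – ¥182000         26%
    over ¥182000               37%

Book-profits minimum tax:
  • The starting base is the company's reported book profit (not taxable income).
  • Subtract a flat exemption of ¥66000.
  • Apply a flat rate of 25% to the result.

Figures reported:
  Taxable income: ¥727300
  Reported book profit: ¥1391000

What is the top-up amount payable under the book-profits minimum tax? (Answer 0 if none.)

¥84769

Mainline income levy:
  ¥26000 × 16% = ¥4160
  ¥156000 × 26% = ¥40560
  ¥545300 × 37% = ¥201761
  → ¥246481

Book-profits minimum tax:
  Base (reported book profit): ¥1391000
  Less exemption ¥66000 → base ¥1325000
  ¥1325000 × 25% = ¥331250

Excess of book-profits minimum tax over mainline income levy: ¥331250 − ¥246481 = ¥84769.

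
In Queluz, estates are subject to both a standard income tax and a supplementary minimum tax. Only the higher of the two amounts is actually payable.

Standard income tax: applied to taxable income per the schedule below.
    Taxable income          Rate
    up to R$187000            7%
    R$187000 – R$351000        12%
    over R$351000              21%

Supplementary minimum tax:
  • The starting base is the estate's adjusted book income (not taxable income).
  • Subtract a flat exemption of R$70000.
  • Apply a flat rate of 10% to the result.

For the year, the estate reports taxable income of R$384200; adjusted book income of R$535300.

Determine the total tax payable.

Standard income tax:
  R$187000 × 7% = R$13090
  R$164000 × 12% = R$19680
  R$33200 × 21% = R$6972
  → R$39742

Supplementary minimum tax:
  Base (adjusted book income): R$535300
  Less exemption R$70000 → base R$465300
  R$465300 × 10% = R$46530

R$46530 > R$39742, so the supplementary minimum tax is the binding amount.

R$46530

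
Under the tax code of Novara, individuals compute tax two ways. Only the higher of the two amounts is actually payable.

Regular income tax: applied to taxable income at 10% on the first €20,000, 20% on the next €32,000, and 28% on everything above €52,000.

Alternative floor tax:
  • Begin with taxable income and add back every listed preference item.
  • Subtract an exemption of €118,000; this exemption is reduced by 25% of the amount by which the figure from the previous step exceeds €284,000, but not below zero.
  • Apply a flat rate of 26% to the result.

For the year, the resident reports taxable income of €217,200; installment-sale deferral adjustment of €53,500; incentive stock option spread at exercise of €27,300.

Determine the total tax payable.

Regular income tax:
  €20,000 × 10% = €2,000
  €32,000 × 20% = €6,400
  €165,200 × 28% = €46,256
  → €54,656

Alternative floor tax:
  Adjusted income: €217,200 + €53,500 + €27,300 = €298,000
  Exemption: €118,000 − 25% × (€298,000 − €284,000) = €118,000 − €3,500 = €114,500
  Base: €298,000 − €114,500 = €183,500
  €183,500 × 26% = €47,710

€54,656 > €47,710, so the regular income tax governs.

€54,656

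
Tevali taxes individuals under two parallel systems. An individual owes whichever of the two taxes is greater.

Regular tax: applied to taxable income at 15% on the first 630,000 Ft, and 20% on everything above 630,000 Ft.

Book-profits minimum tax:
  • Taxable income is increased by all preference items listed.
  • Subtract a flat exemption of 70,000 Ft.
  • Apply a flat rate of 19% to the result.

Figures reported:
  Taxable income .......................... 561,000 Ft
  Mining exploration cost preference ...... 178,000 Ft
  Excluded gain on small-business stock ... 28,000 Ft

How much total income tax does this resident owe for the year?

Regular tax:
  561,000 Ft × 15% = 84,150 Ft

Book-profits minimum tax:
  Adjusted income: 561,000 Ft + 178,000 Ft + 28,000 Ft = 767,000 Ft
  Less exemption 70,000 Ft → base 697,000 Ft
  697,000 Ft × 19% = 132,430 Ft

132,430 Ft > 84,150 Ft, so the book-profits minimum tax is the binding amount.

132,430 Ft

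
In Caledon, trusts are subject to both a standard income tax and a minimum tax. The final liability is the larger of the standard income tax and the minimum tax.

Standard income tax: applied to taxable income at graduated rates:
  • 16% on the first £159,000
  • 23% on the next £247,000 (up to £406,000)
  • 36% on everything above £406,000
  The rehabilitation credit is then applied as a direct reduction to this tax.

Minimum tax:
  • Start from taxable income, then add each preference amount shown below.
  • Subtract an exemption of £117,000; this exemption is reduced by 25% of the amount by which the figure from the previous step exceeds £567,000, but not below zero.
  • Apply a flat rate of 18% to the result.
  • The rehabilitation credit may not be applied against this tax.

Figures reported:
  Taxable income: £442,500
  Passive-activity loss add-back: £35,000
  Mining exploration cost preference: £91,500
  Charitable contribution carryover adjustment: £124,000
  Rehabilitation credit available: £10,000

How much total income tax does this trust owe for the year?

£109,350

Minimum tax:
  Adjusted income: £442,500 + £35,000 + £91,500 + £124,000 = £693,000
  Exemption: £117,000 − 25% × (£693,000 − £567,000) = £117,000 − £31,500 = £85,500
  Base: £693,000 − £85,500 = £607,500
  £607,500 × 18% = £109,350

Standard income tax:
  £159,000 × 16% = £25,440
  £247,000 × 23% = £56,810
  £36,500 × 36% = £13,140
  → £95,390
  Less rehabilitation credit £10,000 → £85,390

£109,350 > £85,390, so the minimum tax is the binding amount.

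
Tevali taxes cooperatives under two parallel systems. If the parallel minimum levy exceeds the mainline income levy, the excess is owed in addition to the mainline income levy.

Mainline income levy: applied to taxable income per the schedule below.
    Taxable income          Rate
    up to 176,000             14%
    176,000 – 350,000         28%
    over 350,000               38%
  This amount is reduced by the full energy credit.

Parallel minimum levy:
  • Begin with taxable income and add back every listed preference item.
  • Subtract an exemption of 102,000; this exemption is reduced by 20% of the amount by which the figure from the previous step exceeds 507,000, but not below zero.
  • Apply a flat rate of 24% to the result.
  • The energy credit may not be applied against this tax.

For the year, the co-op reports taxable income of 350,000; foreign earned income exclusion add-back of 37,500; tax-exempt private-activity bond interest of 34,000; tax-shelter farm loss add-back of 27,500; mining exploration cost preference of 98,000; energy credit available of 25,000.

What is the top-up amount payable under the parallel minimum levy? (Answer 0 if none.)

Mainline income levy:
  176,000 × 14% = 24,640
  174,000 × 28% = 48,720
  → 73,360
  Less energy credit 25,000 → 48,360

Parallel minimum levy:
  Adjusted income: 350,000 + 37,500 + 34,000 + 27,500 + 98,000 = 547,000
  Exemption: 102,000 − 20% × (547,000 − 507,000) = 102,000 − 8,000 = 94,000
  Base: 547,000 − 94,000 = 453,000
  453,000 × 24% = 108,720

Excess of parallel minimum levy over mainline income levy: 108,720 − 48,360 = 60,360.

60,360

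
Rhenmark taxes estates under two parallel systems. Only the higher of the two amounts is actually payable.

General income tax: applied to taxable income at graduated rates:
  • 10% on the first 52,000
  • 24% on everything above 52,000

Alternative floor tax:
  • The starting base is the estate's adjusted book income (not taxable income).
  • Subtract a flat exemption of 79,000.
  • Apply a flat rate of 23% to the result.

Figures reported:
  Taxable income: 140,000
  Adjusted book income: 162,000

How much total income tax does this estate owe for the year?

26,320

General income tax:
  52,000 × 10% = 5,200
  88,000 × 24% = 21,120
  → 26,320

Alternative floor tax:
  Base (adjusted book income): 162,000
  Less exemption 79,000 → base 83,000
  83,000 × 23% = 19,090

26,320 > 19,090, so the general income tax governs.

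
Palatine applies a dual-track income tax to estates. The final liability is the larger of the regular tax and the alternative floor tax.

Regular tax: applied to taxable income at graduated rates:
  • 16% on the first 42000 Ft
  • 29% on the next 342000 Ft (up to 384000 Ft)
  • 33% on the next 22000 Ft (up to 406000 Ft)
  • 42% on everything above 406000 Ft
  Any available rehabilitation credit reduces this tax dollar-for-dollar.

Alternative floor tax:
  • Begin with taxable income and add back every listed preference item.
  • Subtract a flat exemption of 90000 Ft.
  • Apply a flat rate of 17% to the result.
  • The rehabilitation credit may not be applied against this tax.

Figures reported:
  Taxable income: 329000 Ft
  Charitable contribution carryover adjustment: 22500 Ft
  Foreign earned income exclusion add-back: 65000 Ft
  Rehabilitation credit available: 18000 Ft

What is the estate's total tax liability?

71950 Ft

Alternative floor tax:
  Adjusted income: 329000 Ft + 22500 Ft + 65000 Ft = 416500 Ft
  Less exemption 90000 Ft → base 326500 Ft
  326500 Ft × 17% = 55505 Ft

Regular tax:
  42000 Ft × 16% = 6720 Ft
  287000 Ft × 29% = 83230 Ft
  → 89950 Ft
  Less rehabilitation credit 18000 Ft → 71950 Ft

71950 Ft > 55505 Ft, so the regular tax governs.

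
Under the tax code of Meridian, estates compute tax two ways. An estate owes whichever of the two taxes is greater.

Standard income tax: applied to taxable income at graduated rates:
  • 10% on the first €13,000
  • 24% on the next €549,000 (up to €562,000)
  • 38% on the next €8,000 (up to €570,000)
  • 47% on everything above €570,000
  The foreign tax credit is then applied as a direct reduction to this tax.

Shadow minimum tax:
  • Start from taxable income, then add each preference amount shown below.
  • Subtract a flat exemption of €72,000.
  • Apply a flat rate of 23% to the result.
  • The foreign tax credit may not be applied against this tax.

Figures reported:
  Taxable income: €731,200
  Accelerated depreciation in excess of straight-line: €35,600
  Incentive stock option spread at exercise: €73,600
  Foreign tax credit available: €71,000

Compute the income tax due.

Shadow minimum tax:
  Adjusted income: €731,200 + €35,600 + €73,600 = €840,400
  Less exemption €72,000 → base €768,400
  €768,400 × 23% = €176,732

Standard income tax:
  €13,000 × 10% = €1,300
  €549,000 × 24% = €131,760
  €8,000 × 38% = €3,040
  €161,200 × 47% = €75,764
  → €211,864
  Less foreign tax credit €71,000 → €140,864

€176,732 > €140,864, so the shadow minimum tax is the binding amount.

€176,732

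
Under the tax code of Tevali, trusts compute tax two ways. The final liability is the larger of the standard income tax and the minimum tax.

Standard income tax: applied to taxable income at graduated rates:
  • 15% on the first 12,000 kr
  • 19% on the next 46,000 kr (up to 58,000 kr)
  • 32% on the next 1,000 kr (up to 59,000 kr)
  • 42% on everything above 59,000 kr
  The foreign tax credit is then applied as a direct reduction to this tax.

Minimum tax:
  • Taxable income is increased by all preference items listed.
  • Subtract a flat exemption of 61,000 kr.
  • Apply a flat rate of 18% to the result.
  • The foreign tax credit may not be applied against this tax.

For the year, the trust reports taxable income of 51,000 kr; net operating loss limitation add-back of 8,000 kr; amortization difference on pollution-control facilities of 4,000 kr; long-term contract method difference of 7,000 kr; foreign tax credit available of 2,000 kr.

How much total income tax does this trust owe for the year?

7,210 kr

Standard income tax:
  12,000 kr × 15% = 1,800 kr
  39,000 kr × 19% = 7,410 kr
  → 9,210 kr
  Less foreign tax credit 2,000 kr → 7,210 kr

Minimum tax:
  Adjusted income: 51,000 kr + 8,000 kr + 4,000 kr + 7,000 kr = 70,000 kr
  Less exemption 61,000 kr → base 9,000 kr
  9,000 kr × 18% = 1,620 kr

7,210 kr > 1,620 kr, so the standard income tax governs.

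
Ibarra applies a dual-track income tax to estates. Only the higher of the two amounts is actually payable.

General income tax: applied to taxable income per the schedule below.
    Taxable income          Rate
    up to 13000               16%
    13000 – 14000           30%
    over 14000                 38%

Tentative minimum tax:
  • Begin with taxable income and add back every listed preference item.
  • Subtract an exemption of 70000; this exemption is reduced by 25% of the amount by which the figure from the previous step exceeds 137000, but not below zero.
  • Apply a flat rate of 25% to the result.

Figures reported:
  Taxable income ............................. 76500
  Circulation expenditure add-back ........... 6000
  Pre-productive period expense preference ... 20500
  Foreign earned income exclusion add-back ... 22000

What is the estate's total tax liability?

26130

General income tax:
  13000 × 16% = 2080
  1000 × 30% = 300
  62500 × 38% = 23750
  → 26130

Tentative minimum tax:
  Adjusted income: 76500 + 6000 + 20500 + 22000 = 125000
  Exemption: 125000 ≤ 137000, so full 70000 applies
  Base: 125000 − 70000 = 55000
  55000 × 25% = 13750

26130 > 13750, so the general income tax governs.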